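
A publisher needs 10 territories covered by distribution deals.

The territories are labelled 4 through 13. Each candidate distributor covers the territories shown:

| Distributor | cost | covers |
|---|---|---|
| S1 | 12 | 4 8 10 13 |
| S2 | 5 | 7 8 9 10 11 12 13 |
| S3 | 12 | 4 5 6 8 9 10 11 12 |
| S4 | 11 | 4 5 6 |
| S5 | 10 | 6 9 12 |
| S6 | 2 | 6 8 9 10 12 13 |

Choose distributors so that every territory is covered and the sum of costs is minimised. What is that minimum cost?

S2, S4 together cover every territory (S2 ∪ S4 = {4, 5, 6, 7, 8, 9, 10, 11, 12, 13}); total cost 5 + 11 = 16.
The greedy pick S6, S2, S4 costs 18; no covering selection beats 16.

16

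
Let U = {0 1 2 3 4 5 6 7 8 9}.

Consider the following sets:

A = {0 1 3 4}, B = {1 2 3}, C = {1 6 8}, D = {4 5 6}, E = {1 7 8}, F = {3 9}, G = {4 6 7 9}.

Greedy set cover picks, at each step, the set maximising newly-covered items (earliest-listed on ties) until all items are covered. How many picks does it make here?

5

Greedy: pick A (covers 4 new) → pick G (covers 3 new) → pick B (covers 1 new) → pick C (covers 1 new) → pick D (covers 1 new). Total picks: 5.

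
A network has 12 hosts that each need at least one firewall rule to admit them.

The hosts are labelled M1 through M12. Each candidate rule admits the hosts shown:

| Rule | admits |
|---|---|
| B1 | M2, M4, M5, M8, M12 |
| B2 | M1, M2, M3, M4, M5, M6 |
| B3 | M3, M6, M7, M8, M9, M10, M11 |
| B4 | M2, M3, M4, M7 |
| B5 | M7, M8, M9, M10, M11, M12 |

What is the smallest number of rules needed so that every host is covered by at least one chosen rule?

2

Take {B2, B5}. Their union is {M1, M2, M3, M4, M5, M6, M7, M8, M9, M10, M11, M12}, which is all 12 hosts.
No single rule has all 12 hosts (the largest, B3, has 7), so 2 is optimal.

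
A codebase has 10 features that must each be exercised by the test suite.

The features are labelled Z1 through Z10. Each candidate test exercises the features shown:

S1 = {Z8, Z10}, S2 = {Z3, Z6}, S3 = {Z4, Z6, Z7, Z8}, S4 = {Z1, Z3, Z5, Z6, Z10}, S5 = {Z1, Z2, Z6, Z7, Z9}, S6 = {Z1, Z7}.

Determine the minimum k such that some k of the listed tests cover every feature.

S3 and S4 and S5 together: S3 ∪ S4 ∪ S5 = {Z1, Z2, Z3, Z4, Z5, Z6, Z7, Z8, Z9, Z10} — every feature is covered.
Only S5 contains Z2, so S5 is forced; the remaining 5 features need at least 2 more tests (each remaining test adds at most 3) — so at least 3 tests are needed, and 3 is optimal.

3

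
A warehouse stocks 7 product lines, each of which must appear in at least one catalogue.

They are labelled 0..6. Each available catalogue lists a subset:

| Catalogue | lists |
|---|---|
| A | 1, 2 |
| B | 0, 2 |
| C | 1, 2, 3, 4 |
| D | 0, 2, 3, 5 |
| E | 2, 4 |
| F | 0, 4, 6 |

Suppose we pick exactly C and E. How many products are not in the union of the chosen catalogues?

3

Union of C, E = {1, 2, 3, 4}.
Not covered: 0, 5, 6 — 3 products.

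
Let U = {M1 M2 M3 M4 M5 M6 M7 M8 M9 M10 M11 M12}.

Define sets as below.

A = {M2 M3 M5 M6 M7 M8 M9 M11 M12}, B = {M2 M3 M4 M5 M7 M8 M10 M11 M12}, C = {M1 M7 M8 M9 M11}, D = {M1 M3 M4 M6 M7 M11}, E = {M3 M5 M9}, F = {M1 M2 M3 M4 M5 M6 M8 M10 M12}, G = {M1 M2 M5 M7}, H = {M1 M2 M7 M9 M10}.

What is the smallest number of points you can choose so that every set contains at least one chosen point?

Take T = {M5, M7}. Each listed set contains at least one of these, so T is a hitting set of size 2.
No single point lies in every set, so at least 2 are needed and 2 is optimal.

2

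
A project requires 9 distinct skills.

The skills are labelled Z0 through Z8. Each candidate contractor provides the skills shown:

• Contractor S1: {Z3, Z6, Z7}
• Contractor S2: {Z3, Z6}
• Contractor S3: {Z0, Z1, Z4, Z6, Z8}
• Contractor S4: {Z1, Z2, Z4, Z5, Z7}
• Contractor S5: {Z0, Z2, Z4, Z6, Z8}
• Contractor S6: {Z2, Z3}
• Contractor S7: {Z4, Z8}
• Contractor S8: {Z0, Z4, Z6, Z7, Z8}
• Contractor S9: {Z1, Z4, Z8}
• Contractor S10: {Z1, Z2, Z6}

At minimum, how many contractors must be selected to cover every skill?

3

S1 and S4 and S8 together: S1 ∪ S4 ∪ S8 = {Z0, Z1, Z2, Z3, Z4, Z5, Z6, Z7, Z8} — every skill is covered.
Only S4 contains Z5, so S4 is forced; the remaining 4 skills need at least 2 more contractors (each remaining contractor adds at most 3) — so at least 3 contractors are needed, and 3 is optimal.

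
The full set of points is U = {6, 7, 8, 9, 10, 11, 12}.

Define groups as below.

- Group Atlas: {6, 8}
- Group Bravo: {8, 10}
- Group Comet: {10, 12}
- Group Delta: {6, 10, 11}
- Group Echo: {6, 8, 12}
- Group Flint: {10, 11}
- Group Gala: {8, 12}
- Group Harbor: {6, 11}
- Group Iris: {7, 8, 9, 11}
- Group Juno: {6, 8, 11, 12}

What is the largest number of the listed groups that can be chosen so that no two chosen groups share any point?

Atlas, Flint are pairwise disjoint (Atlas={6,8}; Flint={10,11}).
Every remaining group overlaps one of these, and no 3 of the listed groups are pairwise disjoint, so 2 is the maximum.

2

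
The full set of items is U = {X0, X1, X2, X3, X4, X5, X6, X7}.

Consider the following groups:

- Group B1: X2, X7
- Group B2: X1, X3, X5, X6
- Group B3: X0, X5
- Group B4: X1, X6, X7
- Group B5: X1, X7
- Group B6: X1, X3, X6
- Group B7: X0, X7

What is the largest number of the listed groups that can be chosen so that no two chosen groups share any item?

3

B1, B3, B6 are pairwise disjoint (B1={X2,X7}; B3={X0,X5}; B6={X1,X3,X6}).
Every remaining group overlaps one of these, and no 4 of the listed groups are pairwise disjoint, so 3 is the maximum.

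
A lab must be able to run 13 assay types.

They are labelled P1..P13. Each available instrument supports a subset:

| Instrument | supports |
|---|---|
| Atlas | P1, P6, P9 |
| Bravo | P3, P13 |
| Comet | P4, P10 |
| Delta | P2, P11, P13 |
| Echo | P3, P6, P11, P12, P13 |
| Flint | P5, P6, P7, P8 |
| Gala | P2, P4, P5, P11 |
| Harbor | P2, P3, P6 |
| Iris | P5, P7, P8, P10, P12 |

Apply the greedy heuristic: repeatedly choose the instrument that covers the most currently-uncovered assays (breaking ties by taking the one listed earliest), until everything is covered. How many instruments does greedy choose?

4

Greedy: pick Echo (covers 5 new) → pick Iris (covers 4 new) → pick Atlas (covers 2 new) → pick Gala (covers 2 new). Total picks: 4.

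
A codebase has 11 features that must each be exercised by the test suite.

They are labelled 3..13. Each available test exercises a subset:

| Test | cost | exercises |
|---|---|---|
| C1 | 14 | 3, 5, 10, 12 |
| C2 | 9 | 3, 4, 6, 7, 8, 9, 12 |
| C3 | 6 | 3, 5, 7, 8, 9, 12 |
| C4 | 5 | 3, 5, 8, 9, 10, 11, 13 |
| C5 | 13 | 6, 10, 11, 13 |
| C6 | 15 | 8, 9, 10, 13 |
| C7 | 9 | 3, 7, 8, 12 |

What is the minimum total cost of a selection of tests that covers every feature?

C2, C4 together cover every feature (C2 ∪ C4 = {3, 4, 5, 6, 7, 8, 9, 10, 11, 12, 13}); total cost 9 + 5 = 14.
No covering selection has total cost below 14.

14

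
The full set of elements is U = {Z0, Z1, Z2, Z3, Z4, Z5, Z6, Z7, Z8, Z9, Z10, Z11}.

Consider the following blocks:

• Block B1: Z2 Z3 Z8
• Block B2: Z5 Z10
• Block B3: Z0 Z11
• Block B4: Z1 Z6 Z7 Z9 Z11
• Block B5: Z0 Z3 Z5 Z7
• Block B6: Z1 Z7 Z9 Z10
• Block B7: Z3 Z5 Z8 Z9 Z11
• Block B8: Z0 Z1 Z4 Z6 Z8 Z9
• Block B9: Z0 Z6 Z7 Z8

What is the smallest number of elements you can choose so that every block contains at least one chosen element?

H = {Z1, Z5, Z8, Z11} meets every block (each contains at least one member of H), and |H| = 4.
No choice of 3 elements meets every block, so 4 is the minimum.

4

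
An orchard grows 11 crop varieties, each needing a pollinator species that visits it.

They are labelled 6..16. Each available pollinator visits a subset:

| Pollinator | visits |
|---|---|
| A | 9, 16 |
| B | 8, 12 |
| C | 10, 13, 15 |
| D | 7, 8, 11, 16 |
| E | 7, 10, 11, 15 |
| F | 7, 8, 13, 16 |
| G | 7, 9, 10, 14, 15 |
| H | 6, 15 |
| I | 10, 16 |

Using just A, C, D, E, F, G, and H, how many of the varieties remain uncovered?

1

Union of A, C, D, E, F, G, H = {6, 7, 8, 9, 10, 11, 13, 14, 15, 16}.
Not covered: 12 — 1 variety.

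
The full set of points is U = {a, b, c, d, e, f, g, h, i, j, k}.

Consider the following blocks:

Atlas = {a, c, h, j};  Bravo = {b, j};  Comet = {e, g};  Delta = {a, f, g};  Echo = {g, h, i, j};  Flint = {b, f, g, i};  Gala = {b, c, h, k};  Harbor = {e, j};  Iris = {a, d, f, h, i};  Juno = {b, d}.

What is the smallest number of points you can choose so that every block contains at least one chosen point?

T = {a, b, g, j} meets every block (each contains at least one member of T), and |T| = 4.
No choice of 3 points meets every block, so 4 is the minimum.

4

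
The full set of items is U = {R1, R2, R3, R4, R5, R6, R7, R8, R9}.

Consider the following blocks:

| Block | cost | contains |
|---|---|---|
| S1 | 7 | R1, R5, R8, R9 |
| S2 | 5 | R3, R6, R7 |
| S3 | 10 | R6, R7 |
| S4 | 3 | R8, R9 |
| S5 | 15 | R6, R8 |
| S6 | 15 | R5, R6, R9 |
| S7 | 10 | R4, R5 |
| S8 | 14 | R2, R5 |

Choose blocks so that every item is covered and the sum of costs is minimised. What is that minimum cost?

S1, S2, S7, S8 together cover every item (S1 ∪ S2 ∪ S7 ∪ S8 = {R1, R2, R3, R4, R5, R6, R7, R8, R9}); total cost 7 + 5 + 10 + 14 = 36.
The greedy pick S4, S2, S1, S7, S8 costs 39; no covering selection beats 36.

36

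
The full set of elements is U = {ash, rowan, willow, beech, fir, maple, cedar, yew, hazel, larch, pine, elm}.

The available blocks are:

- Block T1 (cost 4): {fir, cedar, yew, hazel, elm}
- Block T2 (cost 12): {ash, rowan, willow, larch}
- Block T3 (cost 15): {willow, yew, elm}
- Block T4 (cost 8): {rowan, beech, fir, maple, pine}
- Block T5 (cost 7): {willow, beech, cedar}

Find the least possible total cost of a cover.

T1, T2, T4 together cover every element (T1 ∪ T2 ∪ T4 = {ash, rowan, willow, beech, fir, maple, cedar, yew, hazel, larch, pine, elm}); total cost 4 + 12 + 8 = 24.
No covering selection has total cost below 24.

24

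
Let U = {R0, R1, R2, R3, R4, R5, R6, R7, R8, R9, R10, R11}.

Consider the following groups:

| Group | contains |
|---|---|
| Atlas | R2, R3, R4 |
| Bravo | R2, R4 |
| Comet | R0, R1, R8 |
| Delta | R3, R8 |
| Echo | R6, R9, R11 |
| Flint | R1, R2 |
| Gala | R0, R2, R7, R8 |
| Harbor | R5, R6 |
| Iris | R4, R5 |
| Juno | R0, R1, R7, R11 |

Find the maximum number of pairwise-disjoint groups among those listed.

Bravo, Delta, Harbor, Juno are pairwise disjoint (Bravo={R2,R4}; Delta={R3,R8}; Harbor={R5,R6}; Juno={R0,R1,R7,R11}).
Every remaining group overlaps one of these, and no 5 of the listed groups are pairwise disjoint, so 4 is the maximum.

4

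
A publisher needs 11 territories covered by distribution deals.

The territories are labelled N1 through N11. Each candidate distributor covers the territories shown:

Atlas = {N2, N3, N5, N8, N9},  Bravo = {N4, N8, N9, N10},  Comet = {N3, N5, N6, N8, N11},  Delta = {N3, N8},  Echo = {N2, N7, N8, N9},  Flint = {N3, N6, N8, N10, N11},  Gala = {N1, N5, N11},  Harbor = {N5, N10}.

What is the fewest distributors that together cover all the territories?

4

Bravo and Echo and Flint and Gala together: Bravo ∪ Echo ∪ Flint ∪ Gala = {N1, N2, N3, N4, N5, N6, N7, N8, N9, N10, N11} — every territory is covered.
No 3 of the 8 distributors cover everything (all 56 combinations miss at least one territory), so 4 is optimal.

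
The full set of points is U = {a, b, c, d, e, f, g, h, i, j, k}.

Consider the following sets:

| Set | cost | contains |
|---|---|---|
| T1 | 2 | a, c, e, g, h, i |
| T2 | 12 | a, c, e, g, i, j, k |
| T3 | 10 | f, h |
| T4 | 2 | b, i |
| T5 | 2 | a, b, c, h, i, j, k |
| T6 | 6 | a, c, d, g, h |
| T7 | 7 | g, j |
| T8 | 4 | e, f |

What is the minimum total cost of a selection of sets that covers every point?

12

T5, T6, T8 together cover every point (T5 ∪ T6 ∪ T8 = {a, b, c, d, e, f, g, h, i, j, k}); total cost 2 + 6 + 4 = 12.
The greedy pick T5, T1, T8, T6 costs 14; no covering selection beats 12.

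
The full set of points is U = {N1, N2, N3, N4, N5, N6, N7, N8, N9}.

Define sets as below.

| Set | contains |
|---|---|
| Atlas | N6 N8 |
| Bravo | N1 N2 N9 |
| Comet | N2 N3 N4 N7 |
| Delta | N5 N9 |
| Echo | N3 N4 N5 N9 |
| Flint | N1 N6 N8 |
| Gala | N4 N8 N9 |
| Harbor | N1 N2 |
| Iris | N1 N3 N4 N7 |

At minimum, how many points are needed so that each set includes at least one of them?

The 4 points {N1, N4, N5, N6} hit every set.
No choice of 3 points meets every set, so 4 is the minimum.

4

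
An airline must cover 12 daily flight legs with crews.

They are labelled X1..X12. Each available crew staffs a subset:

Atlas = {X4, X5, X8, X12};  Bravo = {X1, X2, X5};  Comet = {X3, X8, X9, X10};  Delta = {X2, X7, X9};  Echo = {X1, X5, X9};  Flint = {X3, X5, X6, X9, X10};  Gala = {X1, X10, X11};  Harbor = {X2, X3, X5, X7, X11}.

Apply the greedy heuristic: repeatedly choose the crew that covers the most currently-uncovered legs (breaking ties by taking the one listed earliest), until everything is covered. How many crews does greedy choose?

4

Greedy: pick Flint (covers 5 new) → pick Atlas (covers 3 new) → pick Harbor (covers 3 new) → pick Bravo (covers 1 new). Total picks: 4.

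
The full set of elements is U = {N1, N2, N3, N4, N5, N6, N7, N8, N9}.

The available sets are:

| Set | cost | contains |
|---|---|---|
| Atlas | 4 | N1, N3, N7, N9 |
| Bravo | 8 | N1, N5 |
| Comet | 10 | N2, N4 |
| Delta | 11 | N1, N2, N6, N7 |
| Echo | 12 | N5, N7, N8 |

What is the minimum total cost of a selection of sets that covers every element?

Atlas, Comet, Delta, Echo together cover every element (Atlas ∪ Comet ∪ Delta ∪ Echo = {N1, N2, N3, N4, N5, N6, N7, N8, N9}); total cost 4 + 10 + 11 + 12 = 37.
No covering selection has total cost below 37.

37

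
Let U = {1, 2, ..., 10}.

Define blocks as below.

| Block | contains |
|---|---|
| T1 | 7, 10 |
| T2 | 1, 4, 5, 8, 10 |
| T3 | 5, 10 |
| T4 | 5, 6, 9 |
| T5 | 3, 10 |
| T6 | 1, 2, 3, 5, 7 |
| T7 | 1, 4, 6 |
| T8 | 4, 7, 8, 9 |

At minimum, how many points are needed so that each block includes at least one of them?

3

The 3 points {4, 5, 10} hit every block.
No choice of 2 points meets every block, so 3 is the minimum.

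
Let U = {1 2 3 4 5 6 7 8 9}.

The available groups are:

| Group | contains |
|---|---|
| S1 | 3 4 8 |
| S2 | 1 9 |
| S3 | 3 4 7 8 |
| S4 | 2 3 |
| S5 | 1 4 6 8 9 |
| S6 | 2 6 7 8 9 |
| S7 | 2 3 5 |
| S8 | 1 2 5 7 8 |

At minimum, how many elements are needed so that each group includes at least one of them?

Take H = {1, 3, 9}. Each listed group contains at least one of these, so H is a hitting set of size 3.
No choice of 2 elements meets every group, so 3 is the minimum.

3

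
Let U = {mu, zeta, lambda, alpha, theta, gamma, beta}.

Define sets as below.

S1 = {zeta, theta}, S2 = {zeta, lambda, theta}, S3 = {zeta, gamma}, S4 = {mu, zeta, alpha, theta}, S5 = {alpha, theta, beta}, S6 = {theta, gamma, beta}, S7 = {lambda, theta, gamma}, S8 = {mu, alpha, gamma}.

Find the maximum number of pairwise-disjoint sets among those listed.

2

S3, S5 are pairwise disjoint (S3={zeta,gamma}; S5={alpha,theta,beta}).
Every remaining set overlaps one of these, and no 3 of the listed sets are pairwise disjoint, so 2 is the maximum.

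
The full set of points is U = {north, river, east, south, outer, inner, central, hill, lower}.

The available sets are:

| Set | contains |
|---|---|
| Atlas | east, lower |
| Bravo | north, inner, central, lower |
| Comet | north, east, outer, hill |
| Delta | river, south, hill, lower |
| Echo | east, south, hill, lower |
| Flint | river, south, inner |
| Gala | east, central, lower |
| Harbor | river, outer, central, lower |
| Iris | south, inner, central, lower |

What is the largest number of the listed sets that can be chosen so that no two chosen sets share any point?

2

Flint, Gala are pairwise disjoint (Flint={river,south,inner}; Gala={east,central,lower}).
Every remaining set overlaps one of these, and no 3 of the listed sets are pairwise disjoint, so 2 is the maximum.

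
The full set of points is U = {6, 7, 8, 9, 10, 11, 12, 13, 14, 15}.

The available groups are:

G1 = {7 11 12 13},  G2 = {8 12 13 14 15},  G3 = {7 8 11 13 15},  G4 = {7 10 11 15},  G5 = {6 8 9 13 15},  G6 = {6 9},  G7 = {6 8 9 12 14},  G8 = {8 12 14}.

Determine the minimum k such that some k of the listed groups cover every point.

G4, G5, and G8 cover everything between them: the union {6, 7, 8, 9, 10, 11, 12, 13, 14, 15} is all of U.
Only G4 contains 10, so G4 is forced; the remaining 6 points need at least 2 more groups (each remaining group adds at most 5) — so at least 3 groups are needed, and 3 is optimal.

3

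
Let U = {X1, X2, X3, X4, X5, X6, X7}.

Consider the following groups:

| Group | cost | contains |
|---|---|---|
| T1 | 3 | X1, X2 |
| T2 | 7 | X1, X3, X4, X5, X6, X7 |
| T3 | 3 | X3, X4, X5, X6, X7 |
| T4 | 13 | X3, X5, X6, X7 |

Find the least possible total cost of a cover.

T1, T3 together cover every element (T1 ∪ T3 = {X1, X2, X3, X4, X5, X6, X7}); total cost 3 + 3 = 6.
No covering selection has total cost below 6.

6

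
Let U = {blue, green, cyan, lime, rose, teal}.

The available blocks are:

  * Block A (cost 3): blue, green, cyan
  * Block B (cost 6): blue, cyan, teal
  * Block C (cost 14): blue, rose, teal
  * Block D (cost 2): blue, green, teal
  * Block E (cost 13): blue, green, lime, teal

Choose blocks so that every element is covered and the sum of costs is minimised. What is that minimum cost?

A, C, E together cover every element (A ∪ C ∪ E = {blue, green, cyan, lime, rose, teal}); total cost 3 + 14 + 13 = 30.
The greedy pick D, A, E, C costs 32; no covering selection beats 30.

30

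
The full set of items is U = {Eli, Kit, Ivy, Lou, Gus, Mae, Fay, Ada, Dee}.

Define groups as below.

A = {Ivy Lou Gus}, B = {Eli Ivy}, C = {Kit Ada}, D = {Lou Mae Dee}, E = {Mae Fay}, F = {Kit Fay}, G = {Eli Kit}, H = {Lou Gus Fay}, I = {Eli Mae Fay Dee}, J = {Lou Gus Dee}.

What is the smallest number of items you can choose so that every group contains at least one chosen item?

T = {Eli, Kit, Gus, Mae} meets every group (each contains at least one member of T), and |T| = 4.
The groups B, C, E, J are pairwise disjoint, so any hitting set needs a separate item for each — at least 4. Hence 4 is optimal.

4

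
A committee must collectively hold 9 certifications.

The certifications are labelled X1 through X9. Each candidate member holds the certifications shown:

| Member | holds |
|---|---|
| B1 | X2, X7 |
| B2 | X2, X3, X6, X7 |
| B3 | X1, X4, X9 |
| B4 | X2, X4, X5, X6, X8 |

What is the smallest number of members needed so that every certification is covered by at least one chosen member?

3

Take {B2, B3, B4}. Their union is {X1, X2, X3, X4, X5, X6, X7, X8, X9}, which is all 9 certifications.
Only B3 contains X1, so B3 is forced; the remaining 6 certifications need at least 2 more members (each remaining member adds at most 4) — so at least 3 members are needed, and 3 is optimal.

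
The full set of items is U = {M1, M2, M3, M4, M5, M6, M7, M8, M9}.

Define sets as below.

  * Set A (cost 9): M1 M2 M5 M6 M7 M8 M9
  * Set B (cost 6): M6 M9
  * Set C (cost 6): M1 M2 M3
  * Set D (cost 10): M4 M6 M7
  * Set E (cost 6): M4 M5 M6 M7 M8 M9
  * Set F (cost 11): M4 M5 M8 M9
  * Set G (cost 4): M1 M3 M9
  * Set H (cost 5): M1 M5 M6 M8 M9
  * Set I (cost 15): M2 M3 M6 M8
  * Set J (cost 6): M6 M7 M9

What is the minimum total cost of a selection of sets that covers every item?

12

C, E together cover every item (C ∪ E = {M1, M2, M3, M4, M5, M6, M7, M8, M9}); total cost 6 + 6 = 12.
No covering selection has total cost below 12.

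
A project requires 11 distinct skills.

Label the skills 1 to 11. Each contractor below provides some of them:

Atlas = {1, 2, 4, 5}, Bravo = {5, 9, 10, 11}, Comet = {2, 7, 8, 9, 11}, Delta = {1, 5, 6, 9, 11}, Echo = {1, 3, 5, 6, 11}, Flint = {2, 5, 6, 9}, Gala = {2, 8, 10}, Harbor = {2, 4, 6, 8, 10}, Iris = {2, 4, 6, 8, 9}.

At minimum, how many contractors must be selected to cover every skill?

3

Take {Comet, Echo, Harbor}. Their union is {1, 2, 3, 4, 5, 6, 7, 8, 9, 10, 11}, which is all 11 skills.
Each contractor has at most 5 skills, and 2·5 = 10 < 11 — so at least 3 contractors are needed, and 3 is optimal.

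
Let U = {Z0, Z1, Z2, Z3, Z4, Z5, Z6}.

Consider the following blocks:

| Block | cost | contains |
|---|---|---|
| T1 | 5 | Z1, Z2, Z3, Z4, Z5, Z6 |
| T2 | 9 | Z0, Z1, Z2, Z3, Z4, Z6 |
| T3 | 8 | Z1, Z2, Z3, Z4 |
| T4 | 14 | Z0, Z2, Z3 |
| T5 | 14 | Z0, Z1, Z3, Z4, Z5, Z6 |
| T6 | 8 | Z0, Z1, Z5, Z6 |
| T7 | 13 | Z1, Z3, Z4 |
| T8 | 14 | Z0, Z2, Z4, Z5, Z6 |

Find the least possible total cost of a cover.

T1, T6 together cover every point (T1 ∪ T6 = {Z0, Z1, Z2, Z3, Z4, Z5, Z6}); total cost 5 + 8 = 13.
No covering selection has total cost below 13.

13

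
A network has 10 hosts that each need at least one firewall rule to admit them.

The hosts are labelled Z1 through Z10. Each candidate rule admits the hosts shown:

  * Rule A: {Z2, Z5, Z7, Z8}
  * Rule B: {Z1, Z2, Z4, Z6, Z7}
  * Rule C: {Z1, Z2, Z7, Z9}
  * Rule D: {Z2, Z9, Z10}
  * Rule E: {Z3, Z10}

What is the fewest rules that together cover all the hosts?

4

A and B and C and E together: A ∪ B ∪ C ∪ E = {Z1, Z2, Z3, Z4, Z5, Z6, Z7, Z8, Z9, Z10} — every host is covered.
Only B contains Z4, so B is forced; the remaining 5 hosts need at least 3 more rules (each remaining rule adds at most 2) — so at least 4 rules are needed, and 4 is optimal.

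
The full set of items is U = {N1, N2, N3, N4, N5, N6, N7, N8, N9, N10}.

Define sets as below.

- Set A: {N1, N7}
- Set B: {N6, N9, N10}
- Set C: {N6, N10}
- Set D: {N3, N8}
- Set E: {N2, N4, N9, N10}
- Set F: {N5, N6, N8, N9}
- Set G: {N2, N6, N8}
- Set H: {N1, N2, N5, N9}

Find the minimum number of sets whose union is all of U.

4

A, D, E, and F cover everything between them: the union {N1, N2, N3, N4, N5, N6, N7, N8, N9, N10} is all of U.
No 3 of the 8 sets cover everything (all 56 combinations miss at least one item), so 4 is optimal.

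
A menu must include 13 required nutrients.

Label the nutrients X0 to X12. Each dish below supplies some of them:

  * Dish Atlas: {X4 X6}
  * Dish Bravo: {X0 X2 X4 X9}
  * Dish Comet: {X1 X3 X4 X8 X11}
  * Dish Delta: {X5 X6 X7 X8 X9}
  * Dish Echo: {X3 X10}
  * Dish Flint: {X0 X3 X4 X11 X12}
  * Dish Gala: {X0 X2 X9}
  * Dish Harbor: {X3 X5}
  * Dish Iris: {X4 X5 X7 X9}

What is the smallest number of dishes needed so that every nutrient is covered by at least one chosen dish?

5

Bravo and Comet and Delta and Echo and Flint together: Bravo ∪ Comet ∪ Delta ∪ Echo ∪ Flint = {X0, X1, X2, X3, X4, X5, X6, X7, X8, X9, X10, X11, X12} — every nutrient is covered.
No 4 of the 9 dishes cover everything (all 126 combinations miss at least one nutrient), so 5 is optimal.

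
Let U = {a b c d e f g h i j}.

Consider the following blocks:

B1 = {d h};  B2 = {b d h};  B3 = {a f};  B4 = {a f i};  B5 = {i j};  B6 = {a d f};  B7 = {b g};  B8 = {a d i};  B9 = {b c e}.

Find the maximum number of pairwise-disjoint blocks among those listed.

B1, B3, B5, B7 are pairwise disjoint (B1={d,h}; B3={a,f}; B5={i,j}; B7={b,g}).
Every remaining block overlaps one of these, and no 5 of the listed blocks are pairwise disjoint, so 4 is the maximum.

4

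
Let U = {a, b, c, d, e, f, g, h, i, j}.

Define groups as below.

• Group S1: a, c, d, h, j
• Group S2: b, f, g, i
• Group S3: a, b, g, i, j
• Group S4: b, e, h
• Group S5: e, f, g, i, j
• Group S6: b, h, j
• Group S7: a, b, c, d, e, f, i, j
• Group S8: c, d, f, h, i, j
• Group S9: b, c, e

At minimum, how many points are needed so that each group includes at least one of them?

2

T = {b, j} meets every group (each contains at least one member of T), and |T| = 2.
The groups S1, S2 are pairwise disjoint, so any hitting set needs a separate point for each — at least 2. Hence 2 is optimal.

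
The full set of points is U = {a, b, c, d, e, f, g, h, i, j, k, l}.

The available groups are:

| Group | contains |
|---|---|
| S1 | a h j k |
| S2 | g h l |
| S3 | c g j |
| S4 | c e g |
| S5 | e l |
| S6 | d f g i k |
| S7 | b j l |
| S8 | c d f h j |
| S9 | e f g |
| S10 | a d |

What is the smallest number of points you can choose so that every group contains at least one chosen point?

T = {a, d, g, l} meets every group (each contains at least one member of T), and |T| = 4.
No choice of 3 points meets every group, so 4 is the minimum.

4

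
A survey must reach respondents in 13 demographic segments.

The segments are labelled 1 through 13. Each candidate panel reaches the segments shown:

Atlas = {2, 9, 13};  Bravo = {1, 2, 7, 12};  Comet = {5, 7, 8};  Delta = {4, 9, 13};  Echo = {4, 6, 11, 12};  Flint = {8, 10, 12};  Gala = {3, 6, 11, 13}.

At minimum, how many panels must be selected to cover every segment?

5

Take {Bravo, Comet, Delta, Flint, Gala}. Their union is {1, 2, 3, 4, 5, 6, 7, 8, 9, 10, 11, 12, 13}, which is all 13 segments.
No 4 of the 7 panels cover everything (all 35 combinations miss at least one segment), so 5 is optimal.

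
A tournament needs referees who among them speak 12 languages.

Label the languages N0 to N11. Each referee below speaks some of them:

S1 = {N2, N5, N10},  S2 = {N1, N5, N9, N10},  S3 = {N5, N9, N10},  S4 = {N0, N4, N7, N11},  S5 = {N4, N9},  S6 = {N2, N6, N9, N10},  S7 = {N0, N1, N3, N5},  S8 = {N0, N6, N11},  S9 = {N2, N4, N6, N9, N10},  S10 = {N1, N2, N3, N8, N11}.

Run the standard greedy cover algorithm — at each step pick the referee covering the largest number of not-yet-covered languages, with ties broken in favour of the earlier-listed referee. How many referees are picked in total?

4

Greedy: pick S9 (covers 5 new) → pick S7 (covers 4 new) → pick S4 (covers 2 new) → pick S10 (covers 1 new). Total picks: 4.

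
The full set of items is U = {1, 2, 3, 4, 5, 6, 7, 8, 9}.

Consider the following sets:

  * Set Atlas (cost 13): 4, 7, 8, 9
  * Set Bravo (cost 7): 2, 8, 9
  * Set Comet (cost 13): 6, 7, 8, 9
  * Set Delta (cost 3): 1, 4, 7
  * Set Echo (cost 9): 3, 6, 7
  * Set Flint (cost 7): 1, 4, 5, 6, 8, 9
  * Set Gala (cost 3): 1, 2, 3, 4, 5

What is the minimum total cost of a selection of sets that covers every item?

Delta, Flint, Gala together cover every item (Delta ∪ Flint ∪ Gala = {1, 2, 3, 4, 5, 6, 7, 8, 9}); total cost 3 + 7 + 3 = 13.
No covering selection has total cost below 13.

13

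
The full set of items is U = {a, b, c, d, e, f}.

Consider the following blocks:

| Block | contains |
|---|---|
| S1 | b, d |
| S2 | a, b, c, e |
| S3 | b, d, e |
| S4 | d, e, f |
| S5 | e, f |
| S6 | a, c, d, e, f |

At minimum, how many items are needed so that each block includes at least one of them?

The 2 items {b, e} hit every block.
The blocks S1, S5 are pairwise disjoint, so any hitting set needs a separate item for each — at least 2. Hence 2 is optimal.

2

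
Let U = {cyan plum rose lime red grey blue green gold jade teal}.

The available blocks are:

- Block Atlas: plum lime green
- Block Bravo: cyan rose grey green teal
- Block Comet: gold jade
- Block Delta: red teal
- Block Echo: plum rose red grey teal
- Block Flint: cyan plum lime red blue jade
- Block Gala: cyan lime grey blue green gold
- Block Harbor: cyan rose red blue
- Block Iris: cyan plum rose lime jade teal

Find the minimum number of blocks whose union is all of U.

3

Echo, Flint, and Gala cover everything between them: the union {cyan, plum, rose, lime, red, grey, blue, green, gold, jade, teal} is all of U.
No 2 of the 9 blocks cover everything (all 36 combinations miss at least one point), so 3 is optimal.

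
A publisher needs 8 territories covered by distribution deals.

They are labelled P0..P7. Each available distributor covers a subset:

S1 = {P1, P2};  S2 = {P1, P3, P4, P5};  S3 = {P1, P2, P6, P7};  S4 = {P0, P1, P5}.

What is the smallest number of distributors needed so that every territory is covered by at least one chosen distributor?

3

S2 and S3 and S4 together: S2 ∪ S3 ∪ S4 = {P0, P1, P2, P3, P4, P5, P6, P7} — every territory is covered.
Only S4 contains P0, so S4 is forced; the remaining 5 territories need at least 2 more distributors (each remaining distributor adds at most 3) — so at least 3 distributors are needed, and 3 is optimal.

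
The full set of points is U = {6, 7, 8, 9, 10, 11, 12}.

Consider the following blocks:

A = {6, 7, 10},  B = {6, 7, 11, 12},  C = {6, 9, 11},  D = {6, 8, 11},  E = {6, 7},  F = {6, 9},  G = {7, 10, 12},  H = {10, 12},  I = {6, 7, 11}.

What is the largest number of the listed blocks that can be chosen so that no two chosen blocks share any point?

F, G are pairwise disjoint (F={6,9}; G={7,10,12}).
Every remaining block overlaps one of these, and no 3 of the listed blocks are pairwise disjoint, so 2 is the maximum.

2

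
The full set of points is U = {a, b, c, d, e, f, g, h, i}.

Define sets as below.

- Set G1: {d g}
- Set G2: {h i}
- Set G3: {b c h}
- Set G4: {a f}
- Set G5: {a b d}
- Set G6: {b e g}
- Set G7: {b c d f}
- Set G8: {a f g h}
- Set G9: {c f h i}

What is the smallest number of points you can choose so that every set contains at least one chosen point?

The 4 points {a, b, g, i} hit every set.
No choice of 3 points meets every set, so 4 is the minimum.

4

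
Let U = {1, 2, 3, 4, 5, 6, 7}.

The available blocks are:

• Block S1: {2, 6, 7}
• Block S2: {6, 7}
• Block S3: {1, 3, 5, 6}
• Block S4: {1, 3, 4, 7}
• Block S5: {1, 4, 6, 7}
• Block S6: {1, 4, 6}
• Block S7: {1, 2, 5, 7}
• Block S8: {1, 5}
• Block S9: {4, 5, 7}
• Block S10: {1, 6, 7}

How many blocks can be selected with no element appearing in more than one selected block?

2

S1, S8 are pairwise disjoint (S1={2,6,7}; S8={1,5}).
Every remaining block overlaps one of these, and no 3 of the listed blocks are pairwise disjoint, so 2 is the maximum.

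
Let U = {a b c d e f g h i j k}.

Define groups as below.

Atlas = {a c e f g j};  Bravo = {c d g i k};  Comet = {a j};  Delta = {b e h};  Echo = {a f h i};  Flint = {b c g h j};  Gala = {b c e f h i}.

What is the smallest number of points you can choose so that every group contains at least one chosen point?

3

T = {a, b, i} meets every group (each contains at least one member of T), and |T| = 3.
The groups Bravo, Comet, Delta are pairwise disjoint, so any hitting set needs a separate point for each — at least 3. Hence 3 is optimal.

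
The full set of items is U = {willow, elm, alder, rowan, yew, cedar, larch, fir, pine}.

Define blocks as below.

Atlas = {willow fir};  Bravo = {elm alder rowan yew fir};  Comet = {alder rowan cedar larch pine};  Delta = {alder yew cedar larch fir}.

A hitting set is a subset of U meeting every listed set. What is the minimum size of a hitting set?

2

The 2 items {rowan, fir} hit every block.
The blocks Atlas, Comet are pairwise disjoint, so any hitting set needs a separate item for each — at least 2. Hence 2 is optimal.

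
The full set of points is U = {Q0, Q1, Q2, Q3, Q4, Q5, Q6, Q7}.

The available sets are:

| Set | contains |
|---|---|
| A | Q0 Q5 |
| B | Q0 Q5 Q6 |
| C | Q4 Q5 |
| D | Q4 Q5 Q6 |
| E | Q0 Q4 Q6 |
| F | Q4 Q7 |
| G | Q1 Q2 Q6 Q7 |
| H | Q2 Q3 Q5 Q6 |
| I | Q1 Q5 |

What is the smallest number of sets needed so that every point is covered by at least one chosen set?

Take {E, G, H}. Their union is {Q0, Q1, Q2, Q3, Q4, Q5, Q6, Q7}, which is all 8 points.
Only H contains Q3, so H is forced; the remaining 4 points need at least 2 more sets (each remaining set adds at most 2) — so at least 3 sets are needed, and 3 is optimal.

3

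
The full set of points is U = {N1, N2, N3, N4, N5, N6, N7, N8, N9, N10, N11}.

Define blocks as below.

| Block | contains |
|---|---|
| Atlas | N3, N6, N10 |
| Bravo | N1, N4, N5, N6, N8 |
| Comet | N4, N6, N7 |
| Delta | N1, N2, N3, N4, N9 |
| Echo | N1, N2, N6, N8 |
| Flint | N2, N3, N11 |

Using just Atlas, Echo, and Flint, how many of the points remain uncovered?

Union of Atlas, Echo, Flint = {N1, N2, N3, N6, N8, N10, N11}.
Not covered: N4, N5, N7, N9 — 4 points.

4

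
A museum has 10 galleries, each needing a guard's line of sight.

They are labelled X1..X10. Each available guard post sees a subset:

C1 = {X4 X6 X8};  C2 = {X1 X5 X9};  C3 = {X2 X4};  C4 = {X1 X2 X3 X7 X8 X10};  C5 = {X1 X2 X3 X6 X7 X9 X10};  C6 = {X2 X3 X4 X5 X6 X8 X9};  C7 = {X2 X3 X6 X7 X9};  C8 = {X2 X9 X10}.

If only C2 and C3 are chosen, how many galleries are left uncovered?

5

Union of C2, C3 = {X1, X2, X4, X5, X9}.
Not covered: X3, X6, X7, X8, X10 — 5 galleries.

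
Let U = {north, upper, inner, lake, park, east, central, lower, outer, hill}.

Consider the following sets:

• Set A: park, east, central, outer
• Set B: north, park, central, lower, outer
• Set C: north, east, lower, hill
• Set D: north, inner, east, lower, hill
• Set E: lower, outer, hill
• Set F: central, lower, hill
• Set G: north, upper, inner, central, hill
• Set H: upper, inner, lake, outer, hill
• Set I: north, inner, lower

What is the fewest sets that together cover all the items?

3

A and C and H together: A ∪ C ∪ H = {north, upper, inner, lake, park, east, central, lower, outer, hill} — every item is covered.
Only H contains lake, so H is forced; the remaining 5 items need at least 2 more sets (each remaining set adds at most 4) — so at least 3 sets are needed, and 3 is optimal.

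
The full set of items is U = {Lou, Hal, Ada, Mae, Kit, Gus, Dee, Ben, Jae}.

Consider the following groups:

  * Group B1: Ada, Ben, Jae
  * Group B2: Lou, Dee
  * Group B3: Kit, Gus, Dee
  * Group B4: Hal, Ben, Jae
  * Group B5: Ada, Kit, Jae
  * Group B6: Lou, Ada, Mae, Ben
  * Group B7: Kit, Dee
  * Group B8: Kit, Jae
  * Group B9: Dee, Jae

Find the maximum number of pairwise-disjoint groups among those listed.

B1, B2 are pairwise disjoint (B1={Ada,Ben,Jae}; B2={Lou,Dee}).
Every remaining group overlaps one of these, and no 3 of the listed groups are pairwise disjoint, so 2 is the maximum.

2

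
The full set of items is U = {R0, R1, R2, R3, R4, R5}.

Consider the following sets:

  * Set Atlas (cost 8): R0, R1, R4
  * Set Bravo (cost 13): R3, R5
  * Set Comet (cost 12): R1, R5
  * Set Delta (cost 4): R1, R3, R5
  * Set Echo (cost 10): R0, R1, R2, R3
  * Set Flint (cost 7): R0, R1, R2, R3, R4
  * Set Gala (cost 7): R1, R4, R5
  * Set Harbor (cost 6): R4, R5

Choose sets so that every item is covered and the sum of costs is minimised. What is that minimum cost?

11

Delta, Flint together cover every item (Delta ∪ Flint = {R0, R1, R2, R3, R4, R5}); total cost 4 + 7 = 11.
No covering selection has total cost below 11.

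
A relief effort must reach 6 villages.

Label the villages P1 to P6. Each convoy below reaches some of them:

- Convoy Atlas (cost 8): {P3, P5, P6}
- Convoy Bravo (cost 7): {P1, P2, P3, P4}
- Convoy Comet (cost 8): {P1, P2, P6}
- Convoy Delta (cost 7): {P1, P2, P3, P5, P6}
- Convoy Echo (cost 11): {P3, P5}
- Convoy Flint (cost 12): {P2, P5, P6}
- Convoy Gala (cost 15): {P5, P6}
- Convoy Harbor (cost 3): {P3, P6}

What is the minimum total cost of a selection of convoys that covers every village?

14

Bravo, Delta together cover every village (Bravo ∪ Delta = {P1, P2, P3, P4, P5, P6}); total cost 7 + 7 = 14.
No covering selection has total cost below 14.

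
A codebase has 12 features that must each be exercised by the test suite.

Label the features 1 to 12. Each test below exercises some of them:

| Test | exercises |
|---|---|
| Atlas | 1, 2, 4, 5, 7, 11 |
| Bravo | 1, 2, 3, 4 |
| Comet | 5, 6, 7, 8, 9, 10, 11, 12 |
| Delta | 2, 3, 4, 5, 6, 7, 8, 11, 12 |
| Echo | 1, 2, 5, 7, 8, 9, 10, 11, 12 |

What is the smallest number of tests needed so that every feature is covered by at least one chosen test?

Take {Delta, Echo}. Their union is {1, 2, 3, 4, 5, 6, 7, 8, 9, 10, 11, 12}, which is all 12 features.
No single test has all 12 features (the largest, Delta, has 9), so 2 is optimal.

2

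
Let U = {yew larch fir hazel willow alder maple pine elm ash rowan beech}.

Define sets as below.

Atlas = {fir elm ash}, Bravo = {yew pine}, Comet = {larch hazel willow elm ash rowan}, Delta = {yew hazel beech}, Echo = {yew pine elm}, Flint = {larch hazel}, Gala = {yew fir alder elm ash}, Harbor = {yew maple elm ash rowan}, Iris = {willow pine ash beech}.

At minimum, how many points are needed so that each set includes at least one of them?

3

The 3 points {hazel, pine, elm} hit every set.
The sets Atlas, Bravo, Flint are pairwise disjoint, so any hitting set needs a separate point for each — at least 3. Hence 3 is optimal.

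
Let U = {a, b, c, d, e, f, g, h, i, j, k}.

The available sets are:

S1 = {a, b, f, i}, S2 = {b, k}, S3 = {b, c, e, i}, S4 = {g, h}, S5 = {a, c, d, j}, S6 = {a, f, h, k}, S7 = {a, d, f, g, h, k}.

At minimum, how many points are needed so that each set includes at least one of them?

3

Take T = {b, c, h}. Each listed set contains at least one of these, so T is a hitting set of size 3.
The sets S2, S4, S5 are pairwise disjoint, so any hitting set needs a separate point for each — at least 3. Hence 3 is optimal.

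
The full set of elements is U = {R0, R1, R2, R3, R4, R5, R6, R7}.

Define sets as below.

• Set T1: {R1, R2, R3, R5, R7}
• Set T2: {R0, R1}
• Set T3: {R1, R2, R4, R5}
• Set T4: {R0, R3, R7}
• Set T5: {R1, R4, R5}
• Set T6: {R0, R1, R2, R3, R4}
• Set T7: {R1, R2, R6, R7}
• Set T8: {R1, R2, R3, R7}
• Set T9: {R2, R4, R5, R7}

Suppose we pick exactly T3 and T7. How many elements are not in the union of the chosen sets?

2

Union of T3, T7 = {R1, R2, R4, R5, R6, R7}.
Not covered: R0, R3 — 2 elements.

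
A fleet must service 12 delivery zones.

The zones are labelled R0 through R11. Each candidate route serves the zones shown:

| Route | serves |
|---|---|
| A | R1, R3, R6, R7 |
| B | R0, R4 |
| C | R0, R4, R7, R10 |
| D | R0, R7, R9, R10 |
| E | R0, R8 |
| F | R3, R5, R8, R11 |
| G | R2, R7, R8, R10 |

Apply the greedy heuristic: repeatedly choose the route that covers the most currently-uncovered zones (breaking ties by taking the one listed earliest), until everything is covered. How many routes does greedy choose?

5

Greedy: pick A (covers 4 new) → pick C (covers 3 new) → pick F (covers 3 new) → pick D (covers 1 new) → pick G (covers 1 new). Total picks: 5.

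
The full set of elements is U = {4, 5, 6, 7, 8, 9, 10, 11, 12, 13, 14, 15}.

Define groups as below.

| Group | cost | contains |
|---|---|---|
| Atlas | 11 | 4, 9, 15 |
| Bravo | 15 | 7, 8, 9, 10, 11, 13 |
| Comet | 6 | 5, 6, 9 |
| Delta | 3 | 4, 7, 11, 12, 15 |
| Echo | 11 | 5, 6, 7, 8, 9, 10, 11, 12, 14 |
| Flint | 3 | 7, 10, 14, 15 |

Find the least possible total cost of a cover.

Bravo, Comet, Delta, Flint together cover every element (Bravo ∪ Comet ∪ Delta ∪ Flint = {4, 5, 6, 7, 8, 9, 10, 11, 12, 13, 14, 15}); total cost 15 + 6 + 3 + 3 = 27.
No covering selection has total cost below 27.

27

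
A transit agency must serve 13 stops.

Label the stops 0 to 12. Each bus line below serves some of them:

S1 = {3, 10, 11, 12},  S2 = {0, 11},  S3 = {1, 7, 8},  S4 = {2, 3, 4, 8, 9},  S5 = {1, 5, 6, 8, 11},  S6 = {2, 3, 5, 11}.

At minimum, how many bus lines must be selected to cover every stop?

5

Take {S1, S2, S3, S4, S5}. Their union is {0, 1, 2, 3, 4, 5, 6, 7, 8, 9, 10, 11, 12}, which is all 13 stops.
No 4 of the 6 bus lines cover everything (all 15 combinations miss at least one stop), so 5 is optimal.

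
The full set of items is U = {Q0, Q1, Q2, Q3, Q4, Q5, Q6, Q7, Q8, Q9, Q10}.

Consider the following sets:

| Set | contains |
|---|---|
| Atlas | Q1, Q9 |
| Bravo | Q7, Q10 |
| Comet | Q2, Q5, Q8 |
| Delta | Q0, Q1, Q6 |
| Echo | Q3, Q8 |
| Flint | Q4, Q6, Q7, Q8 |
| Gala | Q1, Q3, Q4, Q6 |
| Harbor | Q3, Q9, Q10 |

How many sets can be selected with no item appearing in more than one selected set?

3

Atlas, Bravo, Comet are pairwise disjoint (Atlas={Q1,Q9}; Bravo={Q7,Q10}; Comet={Q2,Q5,Q8}).
Every remaining set overlaps one of these, and no 4 of the listed sets are pairwise disjoint, so 3 is the maximum.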